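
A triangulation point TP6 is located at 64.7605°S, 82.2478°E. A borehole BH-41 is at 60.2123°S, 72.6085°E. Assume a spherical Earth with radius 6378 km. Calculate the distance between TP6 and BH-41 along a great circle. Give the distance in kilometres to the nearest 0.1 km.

707.1 km

Δφ = 4.5482°,  Δλ = -9.6393°
a = sin²(Δφ/2) + cos φ₁ cos φ₂ sin²(Δλ/2) = 0.003070
c = 2·arcsin(√a) = 0.110870 rad = 6.3524°
d = R·c = 6378 × 0.110870 = 707.1 km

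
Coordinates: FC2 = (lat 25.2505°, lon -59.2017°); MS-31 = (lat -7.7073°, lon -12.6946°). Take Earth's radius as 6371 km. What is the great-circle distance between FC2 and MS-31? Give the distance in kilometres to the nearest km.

6223 km

Δφ = -32.9578°,  Δλ = 46.5071°
a = sin²(Δφ/2) + cos φ₁ cos φ₂ sin²(Δλ/2) = 0.220165
c = 2·arcsin(√a) = 0.976810 rad = 55.9671°
d = R·c = 6371 × 0.976810 = 6223.3 km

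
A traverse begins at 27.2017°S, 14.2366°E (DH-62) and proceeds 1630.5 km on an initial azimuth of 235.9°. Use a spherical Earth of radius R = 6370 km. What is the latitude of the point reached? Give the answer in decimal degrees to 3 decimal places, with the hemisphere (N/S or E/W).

δ = d/R = 1630.5/6370 = 0.255965 rad
φ₂ = arcsin(sin φ₁ cos δ + cos φ₁ sin δ cos θ)
   = arcsin(-0.45712·0.96742 + 0.88940·0.25318·-0.56064) = -34.64394°
λ₂ = λ₁ + atan2(sin θ sin δ cos φ₁, cos δ − sin φ₁ sin φ₂) = -0.52685°

34.644°S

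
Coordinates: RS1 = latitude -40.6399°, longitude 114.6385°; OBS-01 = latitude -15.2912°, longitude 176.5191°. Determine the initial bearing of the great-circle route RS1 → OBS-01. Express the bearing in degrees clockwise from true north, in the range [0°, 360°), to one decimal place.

Δλ = 61.8806°
y = sin Δλ · cos φ₂ = 0.850744
x = cos φ₁ sin φ₂ − sin φ₁ cos φ₂ cos Δλ = 0.095979
θ = atan2(y, x) = 83.5632° → 83.5632° (mod 360°)

83.6°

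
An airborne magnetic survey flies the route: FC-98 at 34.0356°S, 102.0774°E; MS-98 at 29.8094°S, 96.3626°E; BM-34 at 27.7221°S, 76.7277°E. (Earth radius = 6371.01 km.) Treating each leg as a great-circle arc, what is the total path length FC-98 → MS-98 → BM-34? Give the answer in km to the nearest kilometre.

2641 km

FC-98→MS-98: c = 0.112245 rad, d = 715.11 km
MS-98→BM-34: c = 0.302232 rad, d = 1925.52 km
Total = 715.11 + 1925.52 = 2640.64 km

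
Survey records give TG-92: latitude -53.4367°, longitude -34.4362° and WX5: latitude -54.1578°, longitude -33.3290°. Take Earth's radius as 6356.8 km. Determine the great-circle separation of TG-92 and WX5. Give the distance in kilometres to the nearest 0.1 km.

Δφ = -0.7211°,  Δλ = 1.1072°
a = sin²(Δφ/2) + cos φ₁ cos φ₂ sin²(Δλ/2) = 0.000072
c = 2·arcsin(√a) = 0.016990 rad = 0.9735°
d = R·c = 6356.8 × 0.016990 = 108.0 km

108.0 km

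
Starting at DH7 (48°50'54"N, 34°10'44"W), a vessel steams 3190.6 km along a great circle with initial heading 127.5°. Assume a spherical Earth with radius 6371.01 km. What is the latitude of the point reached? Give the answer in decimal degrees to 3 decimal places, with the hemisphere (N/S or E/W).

27.915°N

DH7: φ = +48.84833°, λ = -34.17889°
δ = d/R = 3190.6/6371.01 = 0.500800 rad
φ₂ = arcsin(sin φ₁ cos δ + cos φ₁ sin δ cos θ)
   = arcsin(0.75297·0.87720 + 0.65805·0.48013·-0.60876) = 27.91535°
λ₂ = λ₁ + atan2(sin θ sin δ cos φ₁, cos δ − sin φ₁ sin φ₂) = -8.64342°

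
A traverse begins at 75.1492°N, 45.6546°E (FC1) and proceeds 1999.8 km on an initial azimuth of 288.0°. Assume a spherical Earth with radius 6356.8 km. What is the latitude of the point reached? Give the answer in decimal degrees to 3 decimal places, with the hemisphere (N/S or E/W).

δ = d/R = 1999.8/6356.8 = 0.314592 rad
φ₂ = arcsin(sin φ₁ cos δ + cos φ₁ sin δ cos θ)
   = arcsin(0.96660·0.95092 + 0.25630·0.30943·0.30902) = 70.67660°
λ₂ = λ₁ + atan2(sin θ sin δ cos φ₁, cos δ − sin φ₁ sin φ₂) = -17.13648°

70.677°N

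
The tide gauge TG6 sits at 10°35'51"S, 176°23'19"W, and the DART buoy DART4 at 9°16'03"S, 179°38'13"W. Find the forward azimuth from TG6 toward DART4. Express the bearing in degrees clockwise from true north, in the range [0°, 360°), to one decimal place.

TG6: φ = -10.59750°, λ = -176.38861°
DART4: φ = -9.26750°, λ = -179.63694°
Δλ = -3.2483°
y = sin Δλ · cos φ₂ = -0.055924
x = cos φ₁ sin φ₂ − sin φ₁ cos φ₂ cos Δλ = 0.022919
θ = atan2(y, x) = -67.7149° → 292.2851° (mod 360°)

292.3°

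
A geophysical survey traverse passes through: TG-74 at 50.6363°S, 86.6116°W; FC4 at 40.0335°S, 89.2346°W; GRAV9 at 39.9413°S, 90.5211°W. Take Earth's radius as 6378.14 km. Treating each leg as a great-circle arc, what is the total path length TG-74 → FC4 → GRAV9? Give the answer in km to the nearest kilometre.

1308 km

TG-74→FC4: c = 0.187799 rad, d = 1197.81 km
FC4→GRAV9: c = 0.017279 rad, d = 110.21 km
Total = 1197.81 + 110.21 = 1308.01 km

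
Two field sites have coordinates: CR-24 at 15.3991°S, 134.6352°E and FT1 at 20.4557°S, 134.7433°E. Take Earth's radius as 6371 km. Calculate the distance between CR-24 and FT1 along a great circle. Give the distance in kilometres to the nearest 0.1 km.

562.4 km

Δφ = -5.0566°,  Δλ = 0.1081°
a = sin²(Δφ/2) + cos φ₁ cos φ₂ sin²(Δλ/2) = 0.001947
c = 2·arcsin(√a) = 0.088273 rad = 5.0576°
d = R·c = 6371 × 0.088273 = 562.4 km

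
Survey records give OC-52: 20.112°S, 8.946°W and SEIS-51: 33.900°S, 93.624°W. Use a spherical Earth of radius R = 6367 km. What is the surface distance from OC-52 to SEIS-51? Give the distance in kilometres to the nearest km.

Δφ = -13.7880°,  Δλ = -84.6780°
a = sin²(Δφ/2) + cos φ₁ cos φ₂ sin²(Δλ/2) = 0.367962
c = 2·arcsin(√a) = 1.303551 rad = 74.6880°
d = R·c = 6367 × 1.303551 = 8299.7 km

8300 km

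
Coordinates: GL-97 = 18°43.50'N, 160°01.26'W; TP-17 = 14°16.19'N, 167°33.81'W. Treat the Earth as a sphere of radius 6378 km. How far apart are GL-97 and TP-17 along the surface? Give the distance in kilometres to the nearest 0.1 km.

GL-97: φ = +18.72500°, λ = -160.02100°
TP-17: φ = +14.26983°, λ = -167.56350°
Δφ = -4.4552°,  Δλ = -7.5425°
a = sin²(Δφ/2) + cos φ₁ cos φ₂ sin²(Δλ/2) = 0.005482
c = 2·arcsin(√a) = 0.148210 rad = 8.4918°
d = R·c = 6378 × 0.148210 = 945.3 km

945.3 km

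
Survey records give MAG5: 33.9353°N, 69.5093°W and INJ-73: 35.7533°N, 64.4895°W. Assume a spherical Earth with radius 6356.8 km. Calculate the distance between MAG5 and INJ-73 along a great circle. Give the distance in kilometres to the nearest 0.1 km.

499.5 km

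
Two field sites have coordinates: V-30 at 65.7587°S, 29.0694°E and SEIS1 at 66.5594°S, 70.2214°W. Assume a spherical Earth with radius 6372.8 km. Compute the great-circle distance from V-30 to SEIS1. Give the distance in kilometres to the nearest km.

Δφ = -0.8007°,  Δλ = -99.2908°
a = sin²(Δφ/2) + cos φ₁ cos φ₂ sin²(Δλ/2) = 0.094897
c = 2·arcsin(√a) = 0.626293 rad = 35.8840°
d = R·c = 6372.8 × 0.626293 = 3991.2 km

3991 km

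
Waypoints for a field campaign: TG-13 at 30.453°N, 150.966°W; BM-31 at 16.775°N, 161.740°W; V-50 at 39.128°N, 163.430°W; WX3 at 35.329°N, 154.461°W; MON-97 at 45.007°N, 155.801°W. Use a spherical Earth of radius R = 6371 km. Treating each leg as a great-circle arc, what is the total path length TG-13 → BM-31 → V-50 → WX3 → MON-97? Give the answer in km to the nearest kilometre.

TG-13→BM-31: c = 0.294006 rad, d = 1873.11 km
BM-31→V-50: c = 0.390982 rad, d = 2490.95 km
V-50→WX3: c = 0.141083 rad, d = 898.84 km
WX3→MON-97: c = 0.169849 rad, d = 1082.11 km
Total = 1873.11 + 2490.95 + 898.84 + 1082.11 = 6345.01 km

6345 km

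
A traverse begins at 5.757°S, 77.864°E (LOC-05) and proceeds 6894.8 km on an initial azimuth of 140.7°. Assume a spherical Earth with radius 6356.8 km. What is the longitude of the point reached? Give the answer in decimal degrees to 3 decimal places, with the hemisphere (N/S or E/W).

132.581°E

δ = d/R = 6894.8/6356.8 = 1.084634 rad
φ₂ = arcsin(sin φ₁ cos δ + cos φ₁ sin δ cos θ)
   = arcsin(-0.10031·0.46724 + 0.99496·0.88413·-0.77384) = -46.68513°
λ₂ = λ₁ + atan2(sin θ sin δ cos φ₁, cos δ − sin φ₁ sin φ₂) = 132.58080°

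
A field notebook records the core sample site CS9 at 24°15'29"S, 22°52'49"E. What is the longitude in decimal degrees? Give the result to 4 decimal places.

22° + 52′/60 + 49″/3600 = 22 + 0.86667 + 0.01361 = 22.8803°

22.8803°E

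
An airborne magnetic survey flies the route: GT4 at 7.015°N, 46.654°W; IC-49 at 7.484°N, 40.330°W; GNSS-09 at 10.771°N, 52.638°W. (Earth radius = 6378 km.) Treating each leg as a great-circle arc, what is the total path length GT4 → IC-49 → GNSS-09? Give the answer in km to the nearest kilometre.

GT4→IC-49: c = 0.109797 rad, d = 700.28 km
IC-49→GNSS-09: c = 0.219677 rad, d = 1401.10 km
Total = 700.28 + 1401.10 = 2101.38 km

2101 km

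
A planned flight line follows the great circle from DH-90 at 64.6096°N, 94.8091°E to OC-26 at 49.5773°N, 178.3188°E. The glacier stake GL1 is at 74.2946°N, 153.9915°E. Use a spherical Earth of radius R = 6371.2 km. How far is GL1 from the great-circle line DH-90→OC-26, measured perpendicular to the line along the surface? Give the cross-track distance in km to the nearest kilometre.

δ₁₃ = central angle DH-90→GL1 = 0.378711 rad  (haversine)
θ₁₃ = bearing DH-90→GL1 = 38.959°,  θ₁₂ = bearing DH-90→OC-26 = 68.007°
dₓₜ = R·arcsin(sin δ₁₃ · sin(θ₁₃ − θ₁₂)) = 6371.2·arcsin(0.36972·sin(-29.048°)) = -1149.950 km
|dₓₜ| = 1149.950 km

1150 km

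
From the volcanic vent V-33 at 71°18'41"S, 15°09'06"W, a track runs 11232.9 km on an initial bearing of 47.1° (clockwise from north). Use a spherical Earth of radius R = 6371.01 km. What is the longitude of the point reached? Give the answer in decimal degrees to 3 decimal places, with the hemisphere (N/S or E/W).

36.361°E

V-33: φ = -71.31139°, λ = -15.15167°
δ = d/R = 11232.9/6371.01 = 1.763127 rad
φ₂ = arcsin(sin φ₁ cos δ + cos φ₁ sin δ cos θ)
   = arcsin(-0.94727·-0.19115 + 0.32042·0.98156·0.68072) = 23.27637°
λ₂ = λ₁ + atan2(sin θ sin δ cos φ₁, cos δ − sin φ₁ sin φ₂) = 36.36082°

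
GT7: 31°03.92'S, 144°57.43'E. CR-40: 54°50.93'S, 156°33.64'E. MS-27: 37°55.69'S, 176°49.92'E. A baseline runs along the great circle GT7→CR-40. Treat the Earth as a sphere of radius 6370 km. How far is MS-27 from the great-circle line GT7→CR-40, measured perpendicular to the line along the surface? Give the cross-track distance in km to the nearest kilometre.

2288 km

GT7: φ = -31.06533°, λ = +144.95717°
CR-40: φ = -54.84883°, λ = +156.56067°
MS-27: φ = -37.92817°, λ = +176.83200°
δ₁₃ = central angle GT7→MS-27 = 0.471366 rad  (haversine)
θ₁₃ = bearing GT7→MS-27 = 113.472°,  θ₁₂ = bearing GT7→CR-40 = 164.204°
dₓₜ = R·arcsin(sin δ₁₃ · sin(θ₁₃ − θ₁₂)) = 6370·arcsin(0.45410·sin(-50.732°)) = -2288.375 km
|dₓₜ| = 2288.375 km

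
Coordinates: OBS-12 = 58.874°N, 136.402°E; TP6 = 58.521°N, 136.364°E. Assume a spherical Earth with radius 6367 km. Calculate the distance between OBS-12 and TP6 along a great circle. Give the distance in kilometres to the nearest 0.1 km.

39.3 km

Δφ = -0.3530°,  Δλ = -0.0380°
a = sin²(Δφ/2) + cos φ₁ cos φ₂ sin²(Δλ/2) = 0.000010
c = 2·arcsin(√a) = 0.006171 rad = 0.3536°
d = R·c = 6367 × 0.006171 = 39.3 km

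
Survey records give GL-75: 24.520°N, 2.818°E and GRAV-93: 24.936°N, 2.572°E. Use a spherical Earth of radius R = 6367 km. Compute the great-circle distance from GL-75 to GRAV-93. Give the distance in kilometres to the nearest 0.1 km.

52.5 km

Δφ = 0.4160°,  Δλ = -0.2460°
a = sin²(Δφ/2) + cos φ₁ cos φ₂ sin²(Δλ/2) = 0.000017
c = 2·arcsin(√a) = 0.008242 rad = 0.4722°
d = R·c = 6367 × 0.008242 = 52.5 km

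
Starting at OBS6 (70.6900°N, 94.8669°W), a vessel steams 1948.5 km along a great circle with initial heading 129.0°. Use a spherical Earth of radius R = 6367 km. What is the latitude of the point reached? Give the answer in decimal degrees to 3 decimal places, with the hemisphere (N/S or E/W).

56.845°N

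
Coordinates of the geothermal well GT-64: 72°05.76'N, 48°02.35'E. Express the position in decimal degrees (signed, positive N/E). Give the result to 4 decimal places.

lat: 72.0960° N → +72.0960°
lon: 48.0392° E → +48.0392°

+72.0960°, +48.0392°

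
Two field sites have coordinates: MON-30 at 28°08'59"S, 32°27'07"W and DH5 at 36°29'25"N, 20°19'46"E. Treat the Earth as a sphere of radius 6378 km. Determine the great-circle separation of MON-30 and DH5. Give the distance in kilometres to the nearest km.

MON-30: φ = -28.14972°, λ = -32.45194°
DH5: φ = +36.49028°, λ = +20.32944°
Δφ = 64.6400°,  Δλ = 52.7814°
a = sin²(Δφ/2) + cos φ₁ cos φ₂ sin²(Δλ/2) = 0.425899
c = 2·arcsin(√a) = 1.422046 rad = 81.4772°
d = R·c = 6378 × 1.422046 = 9069.8 km

9070 km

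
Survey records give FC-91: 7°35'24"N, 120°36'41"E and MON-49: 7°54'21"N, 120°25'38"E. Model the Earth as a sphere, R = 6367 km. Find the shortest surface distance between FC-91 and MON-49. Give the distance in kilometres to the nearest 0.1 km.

40.5 km

FC-91: φ = +7.59000°, λ = +120.61139°
MON-49: φ = +7.90583°, λ = +120.42722°
Δφ = 0.3158°,  Δλ = -0.1842°
a = sin²(Δφ/2) + cos φ₁ cos φ₂ sin²(Δλ/2) = 0.000010
c = 2·arcsin(√a) = 0.006366 rad = 0.3648°
d = R·c = 6367 × 0.006366 = 40.5 km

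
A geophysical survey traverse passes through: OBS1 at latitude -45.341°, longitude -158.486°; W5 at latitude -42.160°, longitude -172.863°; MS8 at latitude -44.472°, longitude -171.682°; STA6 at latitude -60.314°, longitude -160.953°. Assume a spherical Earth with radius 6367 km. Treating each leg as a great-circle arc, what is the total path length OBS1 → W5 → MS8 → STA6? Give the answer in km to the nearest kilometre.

OBS1→W5: c = 0.189269 rad, d = 1205.07 km
W5→MS8: c = 0.043047 rad, d = 274.08 km
MS8→STA6: c = 0.298291 rad, d = 1899.22 km
Total = 1205.07 + 274.08 + 1899.22 = 3378.38 km

3378 km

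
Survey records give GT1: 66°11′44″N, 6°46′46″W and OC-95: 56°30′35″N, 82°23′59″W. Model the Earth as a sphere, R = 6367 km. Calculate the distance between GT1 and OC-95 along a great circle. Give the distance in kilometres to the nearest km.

GT1: φ = +66.19556°, λ = -6.77944°
OC-95: φ = +56.50972°, λ = -82.39972°
Δφ = -9.6858°,  Δλ = -75.6203°
a = sin²(Δφ/2) + cos φ₁ cos φ₂ sin²(Δλ/2) = 0.090829
c = 2·arcsin(√a) = 0.612277 rad = 35.0809°
d = R·c = 6367 × 0.612277 = 3898.4 km

3898 km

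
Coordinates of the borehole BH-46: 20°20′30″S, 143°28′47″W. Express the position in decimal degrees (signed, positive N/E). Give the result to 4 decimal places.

-20.3417°, -143.4797°

lat: 20.3417° S → -20.3417°
lon: 143.4797° W → -143.4797°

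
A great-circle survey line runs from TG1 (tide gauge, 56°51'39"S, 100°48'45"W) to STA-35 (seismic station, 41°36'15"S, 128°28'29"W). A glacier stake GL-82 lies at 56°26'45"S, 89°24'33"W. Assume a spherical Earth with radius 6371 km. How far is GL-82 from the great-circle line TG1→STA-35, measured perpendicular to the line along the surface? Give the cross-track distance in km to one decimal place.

326.0 km

TG1: φ = -56.86083°, λ = -100.81250°
STA-35: φ = -41.60417°, λ = -128.47472°
GL-82: φ = -56.44583°, λ = -89.40917°
δ₁₃ = central angle TG1→GL-82 = 0.109517 rad  (haversine)
θ₁₃ = bearing TG1→GL-82 = 90.992°,  θ₁₂ = bearing TG1→STA-35 = 298.893°
dₓₜ = R·arcsin(sin δ₁₃ · sin(θ₁₃ − θ₁₂)) = 6371·arcsin(0.10930·sin(-207.900°)) = 325.980 km
|dₓₜ| = 325.980 km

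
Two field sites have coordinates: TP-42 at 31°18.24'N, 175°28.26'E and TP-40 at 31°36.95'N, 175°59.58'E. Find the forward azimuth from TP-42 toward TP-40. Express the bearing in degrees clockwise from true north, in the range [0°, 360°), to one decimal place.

TP-42: φ = +31.30400°, λ = +175.47100°
TP-40: φ = +31.61583°, λ = +175.99300°
Δλ = 0.5220°
y = sin Δλ · cos φ₂ = 0.007758
x = cos φ₁ sin φ₂ − sin φ₁ cos φ₂ cos Δλ = 0.005461
θ = atan2(y, x) = 54.8595° → 54.8595° (mod 360°)

54.9°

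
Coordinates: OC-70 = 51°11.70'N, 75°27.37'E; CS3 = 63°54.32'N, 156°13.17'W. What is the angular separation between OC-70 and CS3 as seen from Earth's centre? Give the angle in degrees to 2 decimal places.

58.07°

OC-70: φ = +51.19500°, λ = +75.45617°
CS3: φ = +63.90533°, λ = -156.21950°
Δφ = 12.7103°,  Δλ = 128.3243°
a = sin²(Δφ/2) + cos φ₁ cos φ₂ sin²(Δλ/2) = 0.235541
c = 2·arcsin(√a) = 1.013470 rad = 58.0676°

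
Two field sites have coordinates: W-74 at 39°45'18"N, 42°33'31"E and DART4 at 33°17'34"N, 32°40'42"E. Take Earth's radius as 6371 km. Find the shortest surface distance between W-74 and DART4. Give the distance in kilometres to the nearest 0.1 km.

W-74: φ = +39.75500°, λ = +42.55861°
DART4: φ = +33.29278°, λ = +32.67833°
Δφ = -6.4622°,  Δλ = -9.8803°
a = sin²(Δφ/2) + cos φ₁ cos φ₂ sin²(Δλ/2) = 0.007942
c = 2·arcsin(√a) = 0.178476 rad = 10.2259°
d = R·c = 6371 × 0.178476 = 1137.1 km

1137.1 km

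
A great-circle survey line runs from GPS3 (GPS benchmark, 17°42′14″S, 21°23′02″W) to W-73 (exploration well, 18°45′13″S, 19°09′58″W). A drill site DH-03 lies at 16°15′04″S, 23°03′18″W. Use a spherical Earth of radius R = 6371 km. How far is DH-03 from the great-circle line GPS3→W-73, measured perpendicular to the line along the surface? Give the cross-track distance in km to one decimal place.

62.9 km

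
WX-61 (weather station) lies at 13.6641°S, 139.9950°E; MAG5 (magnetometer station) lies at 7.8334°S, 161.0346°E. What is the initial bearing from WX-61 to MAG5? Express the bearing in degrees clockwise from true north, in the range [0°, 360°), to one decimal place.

76.4°

Δλ = 21.0396°
y = sin Δλ · cos φ₂ = 0.355663
x = cos φ₁ sin φ₂ − sin φ₁ cos φ₂ cos Δλ = 0.085987
θ = atan2(y, x) = 76.4086° → 76.4086° (mod 360°)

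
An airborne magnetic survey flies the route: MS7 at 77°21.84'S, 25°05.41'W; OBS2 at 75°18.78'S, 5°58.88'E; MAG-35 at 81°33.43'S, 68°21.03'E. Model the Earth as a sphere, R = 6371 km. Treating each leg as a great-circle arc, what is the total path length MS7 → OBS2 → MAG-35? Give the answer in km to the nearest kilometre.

2289 km

MS7: φ = -77.36400°, λ = -25.09017°
OBS2: φ = -75.31300°, λ = +5.98133°
MAG-35: φ = -81.55717°, λ = +68.35050°
MS7→OBS2: c = 0.131230 rad, d = 836.06 km
OBS2→MAG-35: c = 0.228063 rad, d = 1452.99 km
Total = 836.06 + 1452.99 = 2289.05 km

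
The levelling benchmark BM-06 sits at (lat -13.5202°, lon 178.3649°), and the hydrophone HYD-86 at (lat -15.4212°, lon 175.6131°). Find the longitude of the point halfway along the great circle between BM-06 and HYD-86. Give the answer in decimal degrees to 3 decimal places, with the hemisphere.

176.995°E

Bx = cos φ₂ cos Δλ = 0.962885,  By = cos φ₂ sin Δλ = -0.046281
φₘ = atan2(sin φ₁ + sin φ₂, √((cos φ₁ + Bx)² + By²)) = -14.47470°
λₘ = λ₁ + atan2(By, cos φ₁ + Bx) = 176.99489°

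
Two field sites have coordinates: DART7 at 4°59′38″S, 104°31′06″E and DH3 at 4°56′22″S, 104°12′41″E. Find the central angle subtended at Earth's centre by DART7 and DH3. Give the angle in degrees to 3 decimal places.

0.311°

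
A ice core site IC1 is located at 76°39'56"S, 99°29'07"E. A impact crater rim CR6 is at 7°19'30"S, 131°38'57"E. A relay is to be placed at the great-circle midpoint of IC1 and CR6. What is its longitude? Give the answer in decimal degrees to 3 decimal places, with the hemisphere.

125.744°E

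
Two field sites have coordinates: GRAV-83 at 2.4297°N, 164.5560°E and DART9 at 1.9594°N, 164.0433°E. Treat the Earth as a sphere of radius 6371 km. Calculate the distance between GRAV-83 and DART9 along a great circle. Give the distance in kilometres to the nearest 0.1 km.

77.3 km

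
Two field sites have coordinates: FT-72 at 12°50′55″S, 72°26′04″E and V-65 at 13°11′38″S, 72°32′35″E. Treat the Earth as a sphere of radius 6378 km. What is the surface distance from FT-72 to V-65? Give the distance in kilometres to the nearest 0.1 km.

FT-72: φ = -12.84861°, λ = +72.43444°
V-65: φ = -13.19389°, λ = +72.54306°
Δφ = -0.3453°,  Δλ = 0.1086°
a = sin²(Δφ/2) + cos φ₁ cos φ₂ sin²(Δλ/2) = 0.000010
c = 2·arcsin(√a) = 0.006303 rad = 0.3611°
d = R·c = 6378 × 0.006303 = 40.2 km

40.2 km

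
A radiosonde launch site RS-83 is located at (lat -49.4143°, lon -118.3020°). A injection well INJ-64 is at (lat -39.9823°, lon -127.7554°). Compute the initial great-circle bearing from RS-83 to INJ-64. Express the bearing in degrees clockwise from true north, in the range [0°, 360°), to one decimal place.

Δλ = -9.4534°
y = sin Δλ · cos φ₂ = -0.125852
x = cos φ₁ sin φ₂ − sin φ₁ cos φ₂ cos Δλ = 0.155974
θ = atan2(y, x) = -38.8992° → 321.1008° (mod 360°)

321.1°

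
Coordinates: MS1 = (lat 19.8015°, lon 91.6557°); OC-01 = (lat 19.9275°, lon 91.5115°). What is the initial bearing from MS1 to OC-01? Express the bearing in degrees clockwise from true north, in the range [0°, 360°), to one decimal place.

Δλ = -0.1442°
y = sin Δλ · cos φ₂ = -0.002366
x = cos φ₁ sin φ₂ − sin φ₁ cos φ₂ cos Δλ = 0.002200
θ = atan2(y, x) = -47.0814° → 312.9186° (mod 360°)

312.9°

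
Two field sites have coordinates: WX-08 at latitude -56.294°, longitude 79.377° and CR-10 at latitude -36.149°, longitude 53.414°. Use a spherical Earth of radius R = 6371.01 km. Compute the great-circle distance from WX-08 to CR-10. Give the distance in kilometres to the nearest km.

2966 km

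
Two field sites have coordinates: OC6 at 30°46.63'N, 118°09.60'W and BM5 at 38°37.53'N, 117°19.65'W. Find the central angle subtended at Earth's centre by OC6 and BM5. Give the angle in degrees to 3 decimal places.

7.878°

OC6: φ = +30.77717°, λ = -118.16000°
BM5: φ = +38.62550°, λ = -117.32750°
Δφ = 7.8483°,  Δλ = 0.8325°
a = sin²(Δφ/2) + cos φ₁ cos φ₂ sin²(Δλ/2) = 0.004719
c = 2·arcsin(√a) = 0.137497 rad = 7.8780°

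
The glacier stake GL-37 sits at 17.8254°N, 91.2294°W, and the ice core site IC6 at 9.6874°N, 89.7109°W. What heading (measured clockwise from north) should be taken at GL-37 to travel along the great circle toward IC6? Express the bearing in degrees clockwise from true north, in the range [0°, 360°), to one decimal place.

169.5°

Δλ = 1.5185°
y = sin Δλ · cos φ₂ = 0.026122
x = cos φ₁ sin φ₂ − sin φ₁ cos φ₂ cos Δλ = -0.141452
θ = atan2(y, x) = 169.5371° → 169.5371° (mod 360°)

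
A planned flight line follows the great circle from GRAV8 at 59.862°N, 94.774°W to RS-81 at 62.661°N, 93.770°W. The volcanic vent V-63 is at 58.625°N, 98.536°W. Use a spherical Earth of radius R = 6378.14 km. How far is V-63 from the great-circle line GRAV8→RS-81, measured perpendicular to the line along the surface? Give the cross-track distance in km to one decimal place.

δ₁₃ = central angle GRAV8→V-63 = 0.039911 rad  (haversine)
θ₁₃ = bearing GRAV8→V-63 = 238.886°,  θ₁₂ = bearing GRAV8→RS-81 = 9.346°
dₓₜ = R·arcsin(sin δ₁₃ · sin(θ₁₃ − θ₁₂)) = 6378.14·arcsin(0.03990·sin(229.540°)) = -193.659 km
|dₓₜ| = 193.659 km

193.7 km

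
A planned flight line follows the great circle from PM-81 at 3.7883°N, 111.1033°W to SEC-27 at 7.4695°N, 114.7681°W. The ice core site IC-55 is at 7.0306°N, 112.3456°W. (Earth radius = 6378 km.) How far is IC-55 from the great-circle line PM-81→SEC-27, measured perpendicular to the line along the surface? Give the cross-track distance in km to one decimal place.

155.5 km

δ₁₃ = central angle PM-81→IC-55 = 0.060565 rad  (haversine)
θ₁₃ = bearing PM-81→IC-55 = 339.176°,  θ₁₂ = bearing PM-81→SEC-27 = 315.432°
dₓₜ = R·arcsin(sin δ₁₃ · sin(θ₁₃ − θ₁₂)) = 6378·arcsin(0.06053·sin(23.744°)) = 155.460 km
|dₓₜ| = 155.460 km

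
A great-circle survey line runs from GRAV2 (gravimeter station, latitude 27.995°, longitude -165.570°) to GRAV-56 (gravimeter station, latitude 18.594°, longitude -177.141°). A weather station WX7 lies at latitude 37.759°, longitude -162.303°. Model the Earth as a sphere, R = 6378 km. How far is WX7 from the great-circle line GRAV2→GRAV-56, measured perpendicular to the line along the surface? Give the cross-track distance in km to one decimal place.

662.9 km

δ₁₃ = central angle GRAV2→WX7 = 0.176979 rad  (haversine)
θ₁₃ = bearing GRAV2→WX7 = 14.828°,  θ₁₂ = bearing GRAV2→GRAV-56 = 230.936°
dₓₜ = R·arcsin(sin δ₁₃ · sin(θ₁₃ − θ₁₂)) = 6378·arcsin(0.17606·sin(-216.108°)) = 662.925 km
|dₓₜ| = 662.925 km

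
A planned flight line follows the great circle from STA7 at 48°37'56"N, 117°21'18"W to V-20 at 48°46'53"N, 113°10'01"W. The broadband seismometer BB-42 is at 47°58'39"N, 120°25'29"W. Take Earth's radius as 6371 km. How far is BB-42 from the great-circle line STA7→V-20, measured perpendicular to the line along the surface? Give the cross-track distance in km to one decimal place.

49.4 km

STA7: φ = +48.63222°, λ = -117.35500°
V-20: φ = +48.78139°, λ = -113.16694°
BB-42: φ = +47.97750°, λ = -120.42472°
δ₁₃ = central angle STA7→BB-42 = 0.037422 rad  (haversine)
θ₁₃ = bearing STA7→BB-42 = 253.372°,  θ₁₂ = bearing STA7→V-20 = 85.338°
dₓₜ = R·arcsin(sin δ₁₃ · sin(θ₁₃ − θ₁₂)) = 6371·arcsin(0.03741·sin(168.034°)) = 49.421 km
|dₓₜ| = 49.421 km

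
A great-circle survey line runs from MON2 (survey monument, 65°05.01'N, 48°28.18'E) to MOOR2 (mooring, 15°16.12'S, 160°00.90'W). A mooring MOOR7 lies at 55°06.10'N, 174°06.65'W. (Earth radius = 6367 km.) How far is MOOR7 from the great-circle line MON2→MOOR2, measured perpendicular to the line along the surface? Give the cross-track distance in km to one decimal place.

MON2: φ = +65.08350°, λ = +48.46967°
MOOR2: φ = -15.26867°, λ = -160.01500°
MOOR7: φ = +55.10167°, λ = -174.11083°
δ₁₃ = central angle MON2→MOOR7 = 0.968726 rad  (haversine)
θ₁₃ = bearing MON2→MOOR7 = 28.015°,  θ₁₂ = bearing MON2→MOOR2 = 34.960°
dₓₜ = R·arcsin(sin δ₁₃ · sin(θ₁₃ − θ₁₂)) = 6367·arcsin(0.82416·sin(-6.945°)) = -635.566 km
|dₓₜ| = 635.566 km

635.6 km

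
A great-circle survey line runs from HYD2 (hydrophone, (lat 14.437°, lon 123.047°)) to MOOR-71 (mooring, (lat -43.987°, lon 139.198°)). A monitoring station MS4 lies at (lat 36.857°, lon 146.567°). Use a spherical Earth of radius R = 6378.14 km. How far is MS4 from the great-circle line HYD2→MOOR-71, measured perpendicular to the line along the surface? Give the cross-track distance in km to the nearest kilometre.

δ₁₃ = central angle HYD2→MS4 = 0.535453 rad  (haversine)
θ₁₃ = bearing HYD2→MS4 = 38.742°,  θ₁₂ = bearing HYD2→MOOR-71 = 166.673°
dₓₜ = R·arcsin(sin δ₁₃ · sin(θ₁₃ − θ₁₂)) = 6378.14·arcsin(0.51023·sin(-127.931°)) = -2641.746 km
|dₓₜ| = 2641.746 km

2642 km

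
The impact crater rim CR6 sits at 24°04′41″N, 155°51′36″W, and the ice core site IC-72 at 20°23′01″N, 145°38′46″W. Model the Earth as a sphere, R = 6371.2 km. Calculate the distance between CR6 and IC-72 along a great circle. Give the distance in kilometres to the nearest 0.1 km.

1128.3 km

CR6: φ = +24.07806°, λ = -155.86000°
IC-72: φ = +20.38361°, λ = -145.64611°
Δφ = -3.6944°,  Δλ = 10.2139°
a = sin²(Δφ/2) + cos φ₁ cos φ₂ sin²(Δλ/2) = 0.007820
c = 2·arcsin(√a) = 0.177096 rad = 10.1469°
d = R·c = 6371.2 × 0.177096 = 1128.3 km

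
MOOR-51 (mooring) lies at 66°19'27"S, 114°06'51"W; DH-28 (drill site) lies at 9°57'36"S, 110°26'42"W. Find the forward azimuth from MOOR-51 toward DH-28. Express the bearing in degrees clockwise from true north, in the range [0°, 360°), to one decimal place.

MOOR-51: φ = -66.32417°, λ = -114.11417°
DH-28: φ = -9.96000°, λ = -110.44500°
Δλ = 3.6692°
y = sin Δλ · cos φ₂ = 0.063031
x = cos φ₁ sin φ₂ − sin φ₁ cos φ₂ cos Δλ = 0.830726
θ = atan2(y, x) = 4.3390° → 4.3390° (mod 360°)

4.3°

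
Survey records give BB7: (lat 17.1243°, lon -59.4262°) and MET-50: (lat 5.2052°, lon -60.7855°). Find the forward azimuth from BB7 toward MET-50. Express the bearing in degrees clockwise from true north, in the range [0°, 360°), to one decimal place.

Δλ = -1.3593°
y = sin Δλ · cos φ₂ = -0.023624
x = cos φ₁ sin φ₂ − sin φ₁ cos φ₂ cos Δλ = -0.206448
θ = atan2(y, x) = -173.4719° → 186.5281° (mod 360°)

186.5°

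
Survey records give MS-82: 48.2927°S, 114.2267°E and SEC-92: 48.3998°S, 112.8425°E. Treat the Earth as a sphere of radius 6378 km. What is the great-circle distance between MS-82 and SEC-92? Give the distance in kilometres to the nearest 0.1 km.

Δφ = -0.1071°,  Δλ = -1.3842°
a = sin²(Δφ/2) + cos φ₁ cos φ₂ sin²(Δλ/2) = 0.000065
c = 2·arcsin(√a) = 0.016165 rad = 0.9262°
d = R·c = 6378 × 0.016165 = 103.1 km

103.1 km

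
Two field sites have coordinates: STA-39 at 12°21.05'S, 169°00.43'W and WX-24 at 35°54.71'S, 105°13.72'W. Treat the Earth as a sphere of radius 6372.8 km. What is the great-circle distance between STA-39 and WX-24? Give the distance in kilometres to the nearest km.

6856 km

STA-39: φ = -12.35083°, λ = -169.00717°
WX-24: φ = -35.91183°, λ = -105.22867°
Δφ = -23.5610°,  Δλ = 63.7785°
a = sin²(Δφ/2) + cos φ₁ cos φ₂ sin²(Δλ/2) = 0.262483
c = 2·arcsin(√a) = 1.075793 rad = 61.6384°
d = R·c = 6372.8 × 1.075793 = 6855.8 km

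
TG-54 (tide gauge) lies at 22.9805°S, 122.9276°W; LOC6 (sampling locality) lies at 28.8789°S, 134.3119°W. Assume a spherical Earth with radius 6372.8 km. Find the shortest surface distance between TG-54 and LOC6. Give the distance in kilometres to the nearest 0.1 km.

Δφ = -5.8984°,  Δλ = -11.3843°
a = sin²(Δφ/2) + cos φ₁ cos φ₂ sin²(Δλ/2) = 0.010578
c = 2·arcsin(√a) = 0.206059 rad = 11.8063°
d = R·c = 6372.8 × 0.206059 = 1313.2 km

1313.2 km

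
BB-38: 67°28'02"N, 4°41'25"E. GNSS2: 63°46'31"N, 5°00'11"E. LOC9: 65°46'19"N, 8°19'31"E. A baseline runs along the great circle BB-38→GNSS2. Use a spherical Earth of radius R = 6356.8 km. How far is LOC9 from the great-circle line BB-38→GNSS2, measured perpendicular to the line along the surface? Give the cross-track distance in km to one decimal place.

158.4 km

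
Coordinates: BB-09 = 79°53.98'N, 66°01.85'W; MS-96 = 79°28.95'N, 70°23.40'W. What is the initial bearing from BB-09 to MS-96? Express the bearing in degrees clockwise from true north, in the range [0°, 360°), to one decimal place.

BB-09: φ = +79.89967°, λ = -66.03083°
MS-96: φ = +79.48250°, λ = -70.39000°
Δλ = -4.3592°
y = sin Δλ · cos φ₂ = -0.013874
x = cos φ₁ sin φ₂ − sin φ₁ cos φ₂ cos Δλ = -0.006761
θ = atan2(y, x) = -115.9802° → 244.0198° (mod 360°)

244.0°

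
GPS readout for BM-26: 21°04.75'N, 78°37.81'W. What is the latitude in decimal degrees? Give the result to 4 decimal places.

21.0792°N

21° + 4.75′/60 = 21 + 0.07917 = 21.0792°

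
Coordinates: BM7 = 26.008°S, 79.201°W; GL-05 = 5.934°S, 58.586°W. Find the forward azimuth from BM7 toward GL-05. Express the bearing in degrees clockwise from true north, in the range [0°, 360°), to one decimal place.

Δλ = 20.6150°
y = sin Δλ · cos φ₂ = 0.350200
x = cos φ₁ sin φ₂ − sin φ₁ cos φ₂ cos Δλ = 0.315306
θ = atan2(y, x) = 48.0014° → 48.0014° (mod 360°)

48.0°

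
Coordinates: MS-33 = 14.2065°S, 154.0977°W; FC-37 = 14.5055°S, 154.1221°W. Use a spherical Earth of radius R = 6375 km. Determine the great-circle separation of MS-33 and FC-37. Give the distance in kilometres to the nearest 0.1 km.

33.4 km

Δφ = -0.2990°,  Δλ = -0.0244°
a = sin²(Δφ/2) + cos φ₁ cos φ₂ sin²(Δλ/2) = 0.000007
c = 2·arcsin(√a) = 0.005235 rad = 0.2999°
d = R·c = 6375 × 0.005235 = 33.4 km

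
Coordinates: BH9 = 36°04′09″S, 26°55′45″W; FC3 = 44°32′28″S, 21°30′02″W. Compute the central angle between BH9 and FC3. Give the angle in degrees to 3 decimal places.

BH9: φ = -36.06917°, λ = -26.92917°
FC3: φ = -44.54111°, λ = -21.50056°
Δφ = -8.4719°,  Δλ = 5.4286°
a = sin²(Δφ/2) + cos φ₁ cos φ₂ sin²(Δλ/2) = 0.006748
c = 2·arcsin(√a) = 0.164477 rad = 9.4238°

9.424°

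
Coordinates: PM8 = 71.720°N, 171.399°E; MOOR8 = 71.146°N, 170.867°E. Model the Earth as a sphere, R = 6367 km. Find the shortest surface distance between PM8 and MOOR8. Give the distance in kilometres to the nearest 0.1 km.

66.5 km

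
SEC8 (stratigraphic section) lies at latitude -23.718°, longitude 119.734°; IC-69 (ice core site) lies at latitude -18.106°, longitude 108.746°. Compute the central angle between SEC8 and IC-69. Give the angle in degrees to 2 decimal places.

11.69°

Δφ = 5.6120°,  Δλ = -10.9880°
a = sin²(Δφ/2) + cos φ₁ cos φ₂ sin²(Δλ/2) = 0.010373
c = 2·arcsin(√a) = 0.204051 rad = 11.6913°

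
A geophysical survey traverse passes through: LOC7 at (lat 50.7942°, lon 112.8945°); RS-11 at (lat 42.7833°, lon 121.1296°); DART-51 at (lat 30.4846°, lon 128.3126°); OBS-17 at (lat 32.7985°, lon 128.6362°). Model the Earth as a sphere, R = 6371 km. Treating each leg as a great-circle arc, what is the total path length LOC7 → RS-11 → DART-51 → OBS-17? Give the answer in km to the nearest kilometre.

2856 km

LOC7→RS-11: c = 0.170748 rad, d = 1087.84 km
RS-11→DART-51: c = 0.236830 rad, d = 1508.84 km
DART-51→OBS-17: c = 0.040670 rad, d = 259.11 km
Total = 1087.84 + 1508.84 + 259.11 = 2855.79 km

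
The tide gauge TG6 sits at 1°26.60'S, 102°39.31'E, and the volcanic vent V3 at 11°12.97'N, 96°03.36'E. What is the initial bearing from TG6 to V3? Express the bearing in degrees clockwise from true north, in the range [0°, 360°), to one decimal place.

TG6: φ = -1.44333°, λ = +102.65517°
V3: φ = +11.21617°, λ = +96.05600°
Δλ = -6.5992°
y = sin Δλ · cos φ₂ = -0.112728
x = cos φ₁ sin φ₂ − sin φ₁ cos φ₂ cos Δλ = 0.218993
θ = atan2(y, x) = -27.2374° → 332.7626° (mod 360°)

332.8°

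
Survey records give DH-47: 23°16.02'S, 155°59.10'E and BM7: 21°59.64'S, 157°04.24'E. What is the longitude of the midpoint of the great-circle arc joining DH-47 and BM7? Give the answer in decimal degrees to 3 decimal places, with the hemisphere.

156.530°E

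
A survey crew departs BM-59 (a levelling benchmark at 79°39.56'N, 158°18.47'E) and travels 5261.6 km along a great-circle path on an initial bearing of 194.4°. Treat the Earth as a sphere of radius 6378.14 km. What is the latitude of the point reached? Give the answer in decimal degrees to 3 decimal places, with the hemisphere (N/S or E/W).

32.675°N

BM-59: φ = +79.65933°, λ = +158.30783°
δ = d/R = 5261.6/6378.14 = 0.824943 rad
φ₂ = arcsin(sin φ₁ cos δ + cos φ₁ sin δ cos θ)
   = arcsin(0.98376·0.67860 + 0.17950·0.73451·-0.96858) = 32.67510°
λ₂ = λ₁ + atan2(sin θ sin δ cos φ₁, cos δ − sin φ₁ sin φ₂) = 145.77451°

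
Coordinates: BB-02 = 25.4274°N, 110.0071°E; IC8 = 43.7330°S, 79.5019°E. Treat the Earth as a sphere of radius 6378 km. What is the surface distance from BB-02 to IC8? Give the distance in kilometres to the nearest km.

8305 km

Δφ = -69.1604°,  Δλ = -30.5052°
a = sin²(Δφ/2) + cos φ₁ cos φ₂ sin²(Δλ/2) = 0.367287
c = 2·arcsin(√a) = 1.302151 rad = 74.6077°
d = R·c = 6378 × 1.302151 = 8305.1 km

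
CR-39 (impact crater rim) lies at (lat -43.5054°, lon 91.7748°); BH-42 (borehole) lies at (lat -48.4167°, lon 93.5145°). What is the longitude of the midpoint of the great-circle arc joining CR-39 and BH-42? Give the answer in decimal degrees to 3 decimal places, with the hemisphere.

Bx = cos φ₂ cos Δλ = 0.663402,  By = cos φ₂ sin Δλ = 0.020149
φₘ = atan2(sin φ₁ + sin φ₂, √((cos φ₁ + Bx)² + By²)) = -45.96434°
λₘ = λ₁ + atan2(By, cos φ₁ + Bx) = 92.60607°

92.606°E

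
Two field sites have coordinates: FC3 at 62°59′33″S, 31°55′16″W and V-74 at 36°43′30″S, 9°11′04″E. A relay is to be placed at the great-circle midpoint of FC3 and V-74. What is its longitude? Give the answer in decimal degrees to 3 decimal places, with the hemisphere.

5.446°W

FC3: φ = -62.99250°, λ = -31.92111°
V-74: φ = -36.72500°, λ = +9.18444°
Bx = cos φ₂ cos Δλ = 0.603941,  By = cos φ₂ sin Δλ = 0.526955
φₘ = atan2(sin φ₁ + sin φ₂, √((cos φ₁ + Bx)² + By²)) = -51.55501°
λₘ = λ₁ + atan2(By, cos φ₁ + Bx) = -5.44579°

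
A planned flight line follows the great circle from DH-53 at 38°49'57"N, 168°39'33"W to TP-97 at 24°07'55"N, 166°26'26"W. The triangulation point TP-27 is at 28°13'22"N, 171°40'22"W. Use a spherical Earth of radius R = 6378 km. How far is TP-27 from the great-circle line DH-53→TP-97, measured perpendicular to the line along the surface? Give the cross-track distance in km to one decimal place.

DH-53: φ = +38.83250°, λ = -168.65917°
TP-97: φ = +24.13194°, λ = -166.44056°
TP-27: φ = +28.22278°, λ = -171.67278°
δ₁₃ = central angle DH-53→TP-27 = 0.190261 rad  (haversine)
θ₁₃ = bearing DH-53→TP-27 = 194.179°,  θ₁₂ = bearing DH-53→TP-97 = 172.061°
dₓₜ = R·arcsin(sin δ₁₃ · sin(θ₁₃ − θ₁₂)) = 6378·arcsin(0.18912·sin(22.118°)) = 454.521 km
|dₓₜ| = 454.521 km

454.5 km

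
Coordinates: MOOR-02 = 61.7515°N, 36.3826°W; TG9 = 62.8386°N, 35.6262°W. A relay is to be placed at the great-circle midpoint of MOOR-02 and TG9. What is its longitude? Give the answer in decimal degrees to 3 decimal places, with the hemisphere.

Bx = cos φ₂ cos Δλ = 0.456459,  By = cos φ₂ sin Δλ = 0.006026
φₘ = atan2(sin φ₁ + sin φ₂, √((cos φ₁ + Bx)² + By²)) = 62.29556°
λₘ = λ₁ + atan2(By, cos φ₁ + Bx) = -36.01123°

36.011°W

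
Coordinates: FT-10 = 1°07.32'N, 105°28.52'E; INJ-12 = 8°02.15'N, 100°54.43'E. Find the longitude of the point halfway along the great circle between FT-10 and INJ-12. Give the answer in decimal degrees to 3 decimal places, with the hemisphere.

103.202°E

FT-10: φ = +1.12200°, λ = +105.47533°
INJ-12: φ = +8.03583°, λ = +100.90717°
Bx = cos φ₂ cos Δλ = 0.987035,  By = cos φ₂ sin Δλ = -0.078863
φₘ = atan2(sin φ₁ + sin φ₂, √((cos φ₁ + Bx)² + By²)) = 4.58254°
λₘ = λ₁ + atan2(By, cos φ₁ + Bx) = 103.20231°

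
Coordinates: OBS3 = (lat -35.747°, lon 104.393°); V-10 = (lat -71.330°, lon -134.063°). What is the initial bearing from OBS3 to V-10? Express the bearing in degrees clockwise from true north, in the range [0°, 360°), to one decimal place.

Δλ = 121.5440°
y = sin Δλ · cos φ₂ = 0.272816
x = cos φ₁ sin φ₂ − sin φ₁ cos φ₂ cos Δλ = -0.866734
θ = atan2(y, x) = 162.5279° → 162.5279° (mod 360°)

162.5°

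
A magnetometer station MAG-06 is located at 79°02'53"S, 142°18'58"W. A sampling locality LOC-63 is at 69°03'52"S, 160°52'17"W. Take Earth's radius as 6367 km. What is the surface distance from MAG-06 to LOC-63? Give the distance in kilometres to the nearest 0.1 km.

MAG-06: φ = -79.04806°, λ = -142.31611°
LOC-63: φ = -69.06444°, λ = -160.87139°
Δφ = 9.9836°,  Δλ = -18.5553°
a = sin²(Δφ/2) + cos φ₁ cos φ₂ sin²(Δλ/2) = 0.009336
c = 2·arcsin(√a) = 0.193545 rad = 11.0893°
d = R·c = 6367 × 0.193545 = 1232.3 km

1232.3 km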